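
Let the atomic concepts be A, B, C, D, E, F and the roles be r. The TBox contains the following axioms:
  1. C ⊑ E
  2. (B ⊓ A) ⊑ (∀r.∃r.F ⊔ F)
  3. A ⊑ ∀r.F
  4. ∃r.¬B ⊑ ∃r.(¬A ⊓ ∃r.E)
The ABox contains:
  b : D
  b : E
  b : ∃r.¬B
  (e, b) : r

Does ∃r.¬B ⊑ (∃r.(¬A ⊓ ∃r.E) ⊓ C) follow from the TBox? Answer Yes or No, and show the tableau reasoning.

1. ∃r.¬B ⊑ (∃r.(¬A ⊓ ∃r.E) ⊓ C)  ⇔  (∃r.¬B ⊓ (∀r.(A ⊔ ∀r.¬E) ⊔ ¬C)) unsat w.r.t. T
   apply at x₀: ∃r.¬B⊑∃r.(¬A ⊓ ∃r.E)
   open: L(x₀) ⊇ {¬A, ¬C, ∃r.(¬A ⊓ ∃r.E), ∃r.¬B} (+ ∃-successors)
2. Hence ∃r.¬B ⊑ (∃r.(¬A ⊓ ∃r.E) ⊓ C): not entailed.

No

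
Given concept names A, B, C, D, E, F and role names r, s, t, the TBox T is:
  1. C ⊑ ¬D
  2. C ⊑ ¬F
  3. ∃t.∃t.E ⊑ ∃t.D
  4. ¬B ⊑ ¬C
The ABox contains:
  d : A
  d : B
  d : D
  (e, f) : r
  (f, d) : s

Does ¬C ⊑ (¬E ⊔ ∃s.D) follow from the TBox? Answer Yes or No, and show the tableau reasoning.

No

1. ¬C ⊑ (¬E ⊔ ∃s.D)  ⇔  (¬C ⊓ (E ⊓ ∀s.¬D)) unsat w.r.t. T
   open: L(x₀) ⊇ {E, ¬C, ∀s.¬D, ∀t.∀t.¬E}
2. Hence ¬C ⊑ (¬E ⊔ ∃s.D): not entailed.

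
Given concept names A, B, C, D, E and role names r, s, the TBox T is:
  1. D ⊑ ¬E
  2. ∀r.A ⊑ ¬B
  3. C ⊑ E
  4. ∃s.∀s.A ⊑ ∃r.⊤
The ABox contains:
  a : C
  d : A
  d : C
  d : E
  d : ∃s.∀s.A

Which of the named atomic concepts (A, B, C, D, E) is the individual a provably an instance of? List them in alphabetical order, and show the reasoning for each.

1. a : A?  L(a) = {C} ∪ {¬A}
   apply at a: C⊑E
   open: L(a) ⊇ {C, E, ¬A, ¬D, ∀s.∃s.¬A, …} (+ ∃-successors) — a ∉ A possible
2. a : B?  L(a) = {C} ∪ {¬B}
   apply at a: C⊑E
   open: L(a) ⊇ {C, E, ¬B, ¬D, ∀s.∃s.¬A} — a ∉ B possible
3. a : C?  L(a) = {C} ∪ {¬C}
   clash {C, ¬C} at a — a ∈ C
4. a : D?  L(a) = {C} ∪ {¬D}
   apply at a: C⊑E
   open: L(a) ⊇ {C, E, ¬D, ∀s.∃s.¬A, ∃r.¬A} (+ ∃-successors) — a ∉ D possible
5. a : E?  L(a) = {C} ∪ {¬E}
   clash {E, ¬E} at a — a ∈ E
6. Entailed for a: {C, E}

{C, E}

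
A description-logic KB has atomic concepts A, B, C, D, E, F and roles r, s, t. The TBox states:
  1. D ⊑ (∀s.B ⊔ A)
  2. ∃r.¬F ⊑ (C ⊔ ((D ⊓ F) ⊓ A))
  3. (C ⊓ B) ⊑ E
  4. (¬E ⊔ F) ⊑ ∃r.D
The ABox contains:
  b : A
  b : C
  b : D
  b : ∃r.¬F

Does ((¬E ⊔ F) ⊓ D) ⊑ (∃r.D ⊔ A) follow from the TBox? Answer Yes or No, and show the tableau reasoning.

1. ((¬E ⊔ F) ⊓ D) ⊑ (∃r.D ⊔ A)  ⇔  (((¬E ⊔ F) ⊓ D) ⊓ (∀r.¬D ⊓ ¬A)) unsat w.r.t. T
   all branches close; clash {A, ¬A} at x₀
2. Hence ((¬E ⊔ F) ⊓ D) ⊑ (∃r.D ⊔ A): entailed.

Yes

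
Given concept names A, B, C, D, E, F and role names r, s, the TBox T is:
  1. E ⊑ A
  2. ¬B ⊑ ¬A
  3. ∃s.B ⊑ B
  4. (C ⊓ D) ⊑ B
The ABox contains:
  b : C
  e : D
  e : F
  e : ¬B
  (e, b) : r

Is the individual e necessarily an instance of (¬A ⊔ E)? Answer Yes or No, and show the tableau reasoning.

1. e : (¬A ⊔ E)?  L(e) = {D, F, ¬B} ∪ {(A ⊓ ¬E)}
   clash {A, ¬A} at e — e ∈ (¬A ⊔ E)
2. Hence e : (¬A ⊔ E): entailed.

Yes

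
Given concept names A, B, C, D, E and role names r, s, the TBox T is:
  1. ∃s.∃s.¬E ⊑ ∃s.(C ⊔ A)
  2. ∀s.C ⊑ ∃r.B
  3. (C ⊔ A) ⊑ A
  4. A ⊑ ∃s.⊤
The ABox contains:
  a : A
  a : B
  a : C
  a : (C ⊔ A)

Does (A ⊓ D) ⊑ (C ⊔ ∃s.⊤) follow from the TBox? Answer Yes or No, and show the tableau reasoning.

Yes

1. (A ⊓ D) ⊑ (C ⊔ ∃s.⊤)  ⇔  ((A ⊓ D) ⊓ (¬C ⊓ ∀s.⊥)) unsat w.r.t. T
   all branches close; clash ⊥ at an ∃-successor
2. Hence (A ⊓ D) ⊑ (C ⊔ ∃s.⊤): entailed.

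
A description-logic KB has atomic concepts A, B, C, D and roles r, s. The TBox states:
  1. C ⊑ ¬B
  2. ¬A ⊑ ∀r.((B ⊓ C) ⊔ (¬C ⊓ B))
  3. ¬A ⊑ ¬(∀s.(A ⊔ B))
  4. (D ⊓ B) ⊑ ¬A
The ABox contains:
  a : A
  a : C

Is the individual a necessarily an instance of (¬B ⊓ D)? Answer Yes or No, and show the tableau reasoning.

No

1. a : (¬B ⊓ D)?  L(a) = {A, C} ∪ {(B ⊔ ¬D)}
   apply at a: C⊑¬B
   open: L(a) ⊇ {A, C, ¬B, ¬D} — a ∉ (¬B ⊓ D) possible
2. Hence a : (¬B ⊓ D): not entailed.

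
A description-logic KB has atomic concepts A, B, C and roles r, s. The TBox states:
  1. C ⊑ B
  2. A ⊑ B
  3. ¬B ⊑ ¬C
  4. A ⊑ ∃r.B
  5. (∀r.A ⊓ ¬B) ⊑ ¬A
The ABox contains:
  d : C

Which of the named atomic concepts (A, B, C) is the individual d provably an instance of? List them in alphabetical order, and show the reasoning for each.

{B, C}

1. d : A?  L(d) = {C} ∪ {¬A}
   apply at d: C⊑B
   open: L(d) ⊇ {B, C, ¬A} — d ∉ A possible
2. d : B?  L(d) = {C} ∪ {¬B}
   clash {C, ¬C} at d — d ∈ B
3. d : C?  L(d) = {C} ∪ {¬C}
   clash {C, ¬C} at d — d ∈ C
4. Entailed for d: {B, C}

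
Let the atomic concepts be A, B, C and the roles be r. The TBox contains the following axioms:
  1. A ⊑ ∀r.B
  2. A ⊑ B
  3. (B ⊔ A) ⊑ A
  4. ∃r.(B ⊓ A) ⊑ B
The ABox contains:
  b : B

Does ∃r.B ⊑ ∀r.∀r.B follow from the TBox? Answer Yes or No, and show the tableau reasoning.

1. ∃r.B ⊑ ∀r.∀r.B  ⇔  (∃r.B ⊓ ∃r.∃r.¬B) unsat w.r.t. T
   all branches close; clash {B, ¬B} at an ∃-successor
2. Hence ∃r.B ⊑ ∀r.∀r.B: entailed.

Yes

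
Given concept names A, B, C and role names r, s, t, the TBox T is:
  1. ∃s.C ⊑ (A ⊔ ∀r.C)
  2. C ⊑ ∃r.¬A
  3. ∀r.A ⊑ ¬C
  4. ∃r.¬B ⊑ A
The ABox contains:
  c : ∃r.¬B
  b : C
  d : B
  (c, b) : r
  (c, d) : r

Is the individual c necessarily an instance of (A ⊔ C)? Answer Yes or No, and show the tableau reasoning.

Yes

1. c : (A ⊔ C)?  L(c) = {∃r.¬B} ∪ {(¬A ⊓ ¬C)}
   clash {A, ¬A} at c — c ∈ (A ⊔ C)
2. Hence c : (A ⊔ C): entailed.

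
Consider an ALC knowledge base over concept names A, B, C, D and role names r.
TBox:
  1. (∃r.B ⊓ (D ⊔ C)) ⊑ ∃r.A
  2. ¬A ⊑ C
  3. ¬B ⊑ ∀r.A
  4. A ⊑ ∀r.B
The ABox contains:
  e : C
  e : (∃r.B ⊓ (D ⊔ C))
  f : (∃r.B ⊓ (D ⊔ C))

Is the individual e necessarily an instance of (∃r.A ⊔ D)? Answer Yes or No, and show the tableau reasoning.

1. e : (∃r.A ⊔ D)?  L(e) = {C, (∃r.B ⊓ (D ⊔ C))} ∪ {(∀r.¬A ⊓ ¬D)}
   clash {A, ¬A} at an ∃-successor — e ∈ (∃r.A ⊔ D)
2. Hence e : (∃r.A ⊔ D): entailed.

Yes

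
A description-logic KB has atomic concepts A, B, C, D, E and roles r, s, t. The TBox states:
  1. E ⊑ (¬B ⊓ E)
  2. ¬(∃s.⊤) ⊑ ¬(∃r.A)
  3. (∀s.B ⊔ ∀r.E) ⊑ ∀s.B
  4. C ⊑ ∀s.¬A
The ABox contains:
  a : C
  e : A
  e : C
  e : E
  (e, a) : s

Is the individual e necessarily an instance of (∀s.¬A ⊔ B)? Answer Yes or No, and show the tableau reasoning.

Yes

1. e : (∀s.¬A ⊔ B)?  L(e) = {A, C, E} ∪ {(∃s.A ⊓ ¬B)}
   clash {A, ¬A} at an ∃-successor — e ∈ (∀s.¬A ⊔ B)
2. Hence e : (∀s.¬A ⊔ B): entailed.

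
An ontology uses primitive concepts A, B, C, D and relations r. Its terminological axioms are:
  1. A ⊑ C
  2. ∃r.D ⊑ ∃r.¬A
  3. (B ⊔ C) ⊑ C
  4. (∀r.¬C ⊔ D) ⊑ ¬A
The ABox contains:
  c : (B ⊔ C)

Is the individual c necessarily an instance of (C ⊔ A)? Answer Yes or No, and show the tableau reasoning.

1. c : (C ⊔ A)?  L(c) = {(B ⊔ C)} ∪ {(¬C ⊓ ¬A)}
   clash {C, ¬C} at c — c ∈ (C ⊔ A)
2. Hence c : (C ⊔ A): entailed.

Yes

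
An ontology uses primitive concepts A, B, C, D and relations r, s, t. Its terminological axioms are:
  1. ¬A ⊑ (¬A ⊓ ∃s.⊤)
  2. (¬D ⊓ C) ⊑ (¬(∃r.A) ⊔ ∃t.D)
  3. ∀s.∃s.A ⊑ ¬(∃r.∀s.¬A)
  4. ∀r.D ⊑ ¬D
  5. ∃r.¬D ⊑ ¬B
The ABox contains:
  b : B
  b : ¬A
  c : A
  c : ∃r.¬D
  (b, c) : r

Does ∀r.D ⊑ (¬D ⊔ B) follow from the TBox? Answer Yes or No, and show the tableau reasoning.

1. ∀r.D ⊑ (¬D ⊔ B)  ⇔  (∀r.D ⊓ (D ⊓ ¬B)) unsat w.r.t. T
   all branches close; clash {D, ¬D} at x₀
2. Hence ∀r.D ⊑ (¬D ⊔ B): entailed.

Yes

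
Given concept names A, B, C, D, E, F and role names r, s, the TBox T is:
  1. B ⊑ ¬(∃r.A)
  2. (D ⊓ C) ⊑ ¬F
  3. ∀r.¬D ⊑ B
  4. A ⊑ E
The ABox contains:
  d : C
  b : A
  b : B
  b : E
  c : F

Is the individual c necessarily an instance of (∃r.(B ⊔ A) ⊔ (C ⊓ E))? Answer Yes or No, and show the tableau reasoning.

No

1. c : (∃r.(B ⊔ A) ⊔ (C ⊓ E))?  L(c) = {F} ∪ {(∀r.(¬B ⊓ ¬A) ⊓ (¬C ⊔ ¬E))}
   open: L(c) ⊇ {F, ¬A, ¬B, ¬C, ∀r.(¬B ⊓ ¬A), …} (+ ∃-successors) — c ∉ (∃r.(B ⊔ A) ⊔ (C ⊓ E)) possible
2. Hence c : (∃r.(B ⊔ A) ⊔ (C ⊓ E)): not entailed.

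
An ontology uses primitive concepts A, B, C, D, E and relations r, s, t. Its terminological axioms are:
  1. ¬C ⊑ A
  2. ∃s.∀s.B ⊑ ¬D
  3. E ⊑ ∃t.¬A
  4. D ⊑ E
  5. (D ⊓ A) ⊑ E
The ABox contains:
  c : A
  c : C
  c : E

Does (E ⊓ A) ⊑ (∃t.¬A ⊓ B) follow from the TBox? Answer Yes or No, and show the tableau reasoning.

1. (E ⊓ A) ⊑ (∃t.¬A ⊓ B)  ⇔  ((E ⊓ A) ⊓ (∀t.A ⊔ ¬B)) unsat w.r.t. T
   apply at x₀: E⊑∃t.¬A
   open: L(x₀) ⊇ {A, E, ¬B, ∀s.∃s.¬B, ∃t.¬A} (+ ∃-successors)
2. Hence (E ⊓ A) ⊑ (∃t.¬A ⊓ B): not entailed.

No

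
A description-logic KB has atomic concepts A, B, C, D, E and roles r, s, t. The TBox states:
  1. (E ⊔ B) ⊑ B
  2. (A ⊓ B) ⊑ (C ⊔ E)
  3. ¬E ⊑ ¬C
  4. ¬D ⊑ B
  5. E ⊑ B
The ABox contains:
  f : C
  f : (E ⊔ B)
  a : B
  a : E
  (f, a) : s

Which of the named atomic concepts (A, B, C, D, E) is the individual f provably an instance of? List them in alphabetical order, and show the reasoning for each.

1. f : A?  L(f) = {C, (E ⊔ B)} ∪ {¬A}
   apply at f: (E ⊔ B)⊑B
   open: L(f) ⊇ {B, C, D, E, ¬A} — f ∉ A possible
2. f : B?  L(f) = {C, (E ⊔ B)} ∪ {¬B}
   clash {B, ¬B} at f — f ∈ B
3. f : C?  L(f) = {C, (E ⊔ B)} ∪ {¬C}
   clash {C, ¬C} at f — f ∈ C
4. f : D?  L(f) = {C, (E ⊔ B)} ∪ {¬D}
   apply at f: (E ⊔ B)⊑B; ¬D⊑B
   open: L(f) ⊇ {B, C, E, ¬A, ¬D} — f ∉ D possible
5. f : E?  L(f) = {C, (E ⊔ B)} ∪ {¬E}
   clash {C, ¬C} at f — f ∈ E
6. Entailed for f: {B, C, E}

{B, C, E}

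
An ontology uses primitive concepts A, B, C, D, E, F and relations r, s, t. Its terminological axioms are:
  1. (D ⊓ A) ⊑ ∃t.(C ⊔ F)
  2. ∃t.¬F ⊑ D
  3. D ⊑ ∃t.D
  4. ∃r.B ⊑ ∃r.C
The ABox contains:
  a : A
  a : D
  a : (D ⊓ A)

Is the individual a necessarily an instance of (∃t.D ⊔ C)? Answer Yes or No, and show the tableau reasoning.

Yes

1. a : (∃t.D ⊔ C)?  L(a) = {A, D, (D ⊓ A)} ∪ {(∀t.¬D ⊓ ¬C)}
   clash {D, ¬D} at an ∃-successor — a ∈ (∃t.D ⊔ C)
2. Hence a : (∃t.D ⊔ C): entailed.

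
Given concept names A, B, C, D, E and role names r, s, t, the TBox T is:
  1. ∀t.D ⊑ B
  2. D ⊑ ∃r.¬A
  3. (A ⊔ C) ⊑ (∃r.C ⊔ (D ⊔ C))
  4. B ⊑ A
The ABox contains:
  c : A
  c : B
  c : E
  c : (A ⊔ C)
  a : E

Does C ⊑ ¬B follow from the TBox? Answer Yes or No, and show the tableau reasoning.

No

1. C ⊑ ¬B  ⇔  (C ⊓ B) unsat w.r.t. T
   apply at x₀: B⊑A
   open: L(x₀) ⊇ {A, B, C, ¬D, ∃r.C} (+ ∃-successors)
2. Hence C ⊑ ¬B: not entailed.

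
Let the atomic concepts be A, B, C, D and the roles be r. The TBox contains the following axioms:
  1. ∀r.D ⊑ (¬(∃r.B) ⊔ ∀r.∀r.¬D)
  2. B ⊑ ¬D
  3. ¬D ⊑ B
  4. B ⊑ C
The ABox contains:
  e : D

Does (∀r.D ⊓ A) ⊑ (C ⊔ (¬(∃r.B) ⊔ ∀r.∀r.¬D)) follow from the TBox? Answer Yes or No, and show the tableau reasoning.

Yes

1. (∀r.D ⊓ A) ⊑ (C ⊔ (¬(∃r.B) ⊔ ∀r.∀r.¬D))  ⇔  ((∀r.D ⊓ A) ⊓ (¬C ⊓ (∃r.B ⊓ ∃r.∃r.D))) unsat w.r.t. T
   all branches close; clash {C, ¬C} at x₀
2. Hence (∀r.D ⊓ A) ⊑ (C ⊔ (¬(∃r.B) ⊔ ∀r.∀r.¬D)): entailed.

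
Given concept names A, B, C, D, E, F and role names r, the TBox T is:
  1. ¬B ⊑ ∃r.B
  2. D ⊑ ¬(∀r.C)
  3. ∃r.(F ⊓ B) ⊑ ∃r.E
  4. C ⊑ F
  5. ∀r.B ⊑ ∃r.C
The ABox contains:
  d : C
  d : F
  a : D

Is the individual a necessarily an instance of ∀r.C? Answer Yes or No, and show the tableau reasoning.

1. a : ∀r.C?  L(a) = {D} ∪ {∃r.¬C}
   open: L(a) ⊇ {B, D, ¬C, ∀r.(¬F ⊔ ¬B), ∃r.¬B, …} (+ ∃-successors) — a ∉ ∀r.C possible
2. Hence a : ∀r.C: not entailed.

No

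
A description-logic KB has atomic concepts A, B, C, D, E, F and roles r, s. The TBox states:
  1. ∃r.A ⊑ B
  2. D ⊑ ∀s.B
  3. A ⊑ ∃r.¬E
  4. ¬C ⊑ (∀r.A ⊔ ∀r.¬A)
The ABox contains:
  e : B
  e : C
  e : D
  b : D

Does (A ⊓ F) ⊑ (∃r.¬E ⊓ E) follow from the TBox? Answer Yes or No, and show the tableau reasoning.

1. (A ⊓ F) ⊑ (∃r.¬E ⊓ E)  ⇔  ((A ⊓ F) ⊓ (∀r.E ⊔ ¬E)) unsat w.r.t. T
   apply at x₀: A⊑∃r.¬E
   open: L(x₀) ⊇ {A, C, F, ¬D, ¬E, …} (+ ∃-successors)
2. Hence (A ⊓ F) ⊑ (∃r.¬E ⊓ E): not entailed.

No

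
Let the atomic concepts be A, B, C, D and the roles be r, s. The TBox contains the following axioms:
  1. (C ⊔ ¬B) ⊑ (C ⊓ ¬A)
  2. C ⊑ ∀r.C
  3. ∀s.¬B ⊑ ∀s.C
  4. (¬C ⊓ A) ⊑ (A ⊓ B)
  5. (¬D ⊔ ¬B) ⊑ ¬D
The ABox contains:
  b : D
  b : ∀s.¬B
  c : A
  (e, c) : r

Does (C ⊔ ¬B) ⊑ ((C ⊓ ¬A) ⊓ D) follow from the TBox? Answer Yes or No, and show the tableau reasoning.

No

1. (C ⊔ ¬B) ⊑ ((C ⊓ ¬A) ⊓ D)  ⇔  ((C ⊔ ¬B) ⊓ ((¬C ⊔ A) ⊔ ¬D)) unsat w.r.t. T
   apply at x₀: (C ⊔ ¬B)⊑(C ⊓ ¬A)
   open: L(x₀) ⊇ {C, ¬A, ¬D, ∀r.C, ∃s.B} (+ ∃-successors)
2. Hence (C ⊔ ¬B) ⊑ ((C ⊓ ¬A) ⊓ D): not entailed.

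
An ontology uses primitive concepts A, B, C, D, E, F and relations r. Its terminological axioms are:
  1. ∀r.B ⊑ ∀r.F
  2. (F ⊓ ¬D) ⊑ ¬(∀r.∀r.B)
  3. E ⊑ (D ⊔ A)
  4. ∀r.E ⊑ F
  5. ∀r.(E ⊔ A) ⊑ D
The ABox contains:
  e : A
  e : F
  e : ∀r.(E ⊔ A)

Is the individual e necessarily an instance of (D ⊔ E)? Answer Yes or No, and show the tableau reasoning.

1. e : (D ⊔ E)?  L(e) = {A, F, ∀r.(E ⊔ A)} ∪ {(¬D ⊓ ¬E)}
   clash {D, ¬D} at e — e ∈ (D ⊔ E)
2. Hence e : (D ⊔ E): entailed.

Yes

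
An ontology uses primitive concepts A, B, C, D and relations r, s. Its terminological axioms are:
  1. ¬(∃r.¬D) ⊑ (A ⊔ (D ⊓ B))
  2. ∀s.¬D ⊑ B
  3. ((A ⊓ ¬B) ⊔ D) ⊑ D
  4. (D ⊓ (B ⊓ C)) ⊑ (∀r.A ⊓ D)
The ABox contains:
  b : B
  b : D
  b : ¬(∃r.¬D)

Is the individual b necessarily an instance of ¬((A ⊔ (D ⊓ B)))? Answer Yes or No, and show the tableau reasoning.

No

1. b : ¬((A ⊔ (D ⊓ B)))?  L(b) = {B, D, ¬(∃r.¬D)} ∪ {(A ⊔ (D ⊓ B))}
   open: L(b) ⊇ {A, B, D, ¬C, ∀r.D} — b ∉ ¬((A ⊔ (D ⊓ B))) possible
2. Hence b : ¬((A ⊔ (D ⊓ B))): not entailed.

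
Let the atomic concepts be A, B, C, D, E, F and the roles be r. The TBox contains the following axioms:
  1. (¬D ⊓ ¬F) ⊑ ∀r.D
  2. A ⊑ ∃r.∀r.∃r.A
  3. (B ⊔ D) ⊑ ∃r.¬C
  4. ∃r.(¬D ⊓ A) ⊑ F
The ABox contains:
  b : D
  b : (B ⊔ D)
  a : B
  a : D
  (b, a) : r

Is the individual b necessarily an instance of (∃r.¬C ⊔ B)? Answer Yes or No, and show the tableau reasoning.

Yes

1. b : (∃r.¬C ⊔ B)?  L(b) = {D, (B ⊔ D)} ∪ {(∀r.C ⊓ ¬B)}
   clash {C, ¬C} at an ∃-successor — b ∈ (∃r.¬C ⊔ B)
2. Hence b : (∃r.¬C ⊔ B): entailed.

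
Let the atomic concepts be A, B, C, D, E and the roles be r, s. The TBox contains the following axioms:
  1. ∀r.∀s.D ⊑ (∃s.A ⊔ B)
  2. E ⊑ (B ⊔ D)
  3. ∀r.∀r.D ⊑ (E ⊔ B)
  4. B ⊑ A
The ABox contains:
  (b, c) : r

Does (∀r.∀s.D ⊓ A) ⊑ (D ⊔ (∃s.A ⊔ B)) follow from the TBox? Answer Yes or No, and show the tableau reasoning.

1. (∀r.∀s.D ⊓ A) ⊑ (D ⊔ (∃s.A ⊔ B))  ⇔  ((∀r.∀s.D ⊓ A) ⊓ (¬D ⊓ (∀s.¬A ⊓ ¬B))) unsat w.r.t. T
   all branches close; clash {D, ¬D} at x₀
2. Hence (∀r.∀s.D ⊓ A) ⊑ (D ⊔ (∃s.A ⊔ B)): entailed.

Yes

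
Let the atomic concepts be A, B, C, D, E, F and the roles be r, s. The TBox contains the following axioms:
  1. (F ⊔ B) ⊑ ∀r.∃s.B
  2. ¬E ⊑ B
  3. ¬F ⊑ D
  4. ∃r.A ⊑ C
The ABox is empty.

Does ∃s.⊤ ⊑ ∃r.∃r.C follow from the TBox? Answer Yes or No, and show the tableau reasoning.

No

1. ∃s.⊤ ⊑ ∃r.∃r.C  ⇔  (∃s.⊤ ⊓ ∀r.∀r.¬C) unsat w.r.t. T
   open: L(x₀) ⊇ {E, F, ∀r.¬A, ∀r.∀r.¬C, ∀r.∃s.B, …} (+ ∃-successors)
2. Hence ∃s.⊤ ⊑ ∃r.∃r.C: not entailed.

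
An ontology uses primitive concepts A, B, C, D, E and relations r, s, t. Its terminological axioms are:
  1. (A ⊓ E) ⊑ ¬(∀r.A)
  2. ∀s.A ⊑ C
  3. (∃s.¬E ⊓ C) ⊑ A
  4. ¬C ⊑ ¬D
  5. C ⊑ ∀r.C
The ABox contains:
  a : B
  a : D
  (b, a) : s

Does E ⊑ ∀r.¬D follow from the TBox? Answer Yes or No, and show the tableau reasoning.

1. E ⊑ ∀r.¬D  ⇔  (E ⊓ ∃r.D) unsat w.r.t. T
   open: L(x₀) ⊇ {C, E, ¬A, ∀r.C, ∀s.E, …} (+ ∃-successors)
2. Hence E ⊑ ∀r.¬D: not entailed.

No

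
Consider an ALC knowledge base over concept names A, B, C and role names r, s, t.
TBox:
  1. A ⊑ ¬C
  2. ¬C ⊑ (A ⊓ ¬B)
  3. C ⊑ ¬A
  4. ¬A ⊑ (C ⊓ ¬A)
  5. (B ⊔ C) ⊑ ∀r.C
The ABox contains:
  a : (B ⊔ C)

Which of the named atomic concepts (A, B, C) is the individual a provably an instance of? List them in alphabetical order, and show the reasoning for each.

1. a : A?  L(a) = {(B ⊔ C)} ∪ {¬A}
   apply at a: ¬A⊑(C ⊓ ¬A); (B ⊔ C)⊑∀r.C
   open: L(a) ⊇ {B, C, ¬A, ∀r.C} — a ∉ A possible
2. a : B?  L(a) = {(B ⊔ C)} ∪ {¬B}
   apply at a: (B ⊔ C)⊑∀r.C
   open: L(a) ⊇ {C, ¬A, ¬B, ∀r.C} — a ∉ B possible
3. a : C?  L(a) = {(B ⊔ C)} ∪ {¬C}
   clash {C, ¬C} at a — a ∈ C
4. Entailed for a: {C}

{C}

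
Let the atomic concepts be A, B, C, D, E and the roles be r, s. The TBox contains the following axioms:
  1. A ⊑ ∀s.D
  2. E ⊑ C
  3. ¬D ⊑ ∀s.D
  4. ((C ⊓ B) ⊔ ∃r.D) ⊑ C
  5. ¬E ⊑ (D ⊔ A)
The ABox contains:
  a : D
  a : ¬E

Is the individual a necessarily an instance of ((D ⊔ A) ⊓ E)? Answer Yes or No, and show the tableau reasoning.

No

1. a : ((D ⊔ A) ⊓ E)?  L(a) = {D, ¬E} ∪ {((¬D ⊓ ¬A) ⊔ ¬E)}
   apply at a: ¬E⊑(D ⊔ A)
   open: L(a) ⊇ {D, ¬A, ¬C, ¬E, ∀r.¬D} — a ∉ ((D ⊔ A) ⊓ E) possible
2. Hence a : ((D ⊔ A) ⊓ E): not entailed.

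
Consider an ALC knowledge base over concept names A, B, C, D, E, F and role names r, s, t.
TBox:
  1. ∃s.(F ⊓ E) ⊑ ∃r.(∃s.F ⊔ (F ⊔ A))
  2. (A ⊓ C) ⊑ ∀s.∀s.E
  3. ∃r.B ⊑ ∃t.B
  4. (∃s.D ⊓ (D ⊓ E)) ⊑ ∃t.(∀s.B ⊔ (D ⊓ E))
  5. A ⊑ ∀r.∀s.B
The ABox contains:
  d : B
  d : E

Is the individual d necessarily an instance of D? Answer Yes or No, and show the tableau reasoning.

1. d : D?  L(d) = {B, E} ∪ {¬D}
   open: L(d) ⊇ {B, E, ¬A, ¬D, ∀r.¬B, …} — d ∉ D possible
2. Hence d : D: not entailed.

No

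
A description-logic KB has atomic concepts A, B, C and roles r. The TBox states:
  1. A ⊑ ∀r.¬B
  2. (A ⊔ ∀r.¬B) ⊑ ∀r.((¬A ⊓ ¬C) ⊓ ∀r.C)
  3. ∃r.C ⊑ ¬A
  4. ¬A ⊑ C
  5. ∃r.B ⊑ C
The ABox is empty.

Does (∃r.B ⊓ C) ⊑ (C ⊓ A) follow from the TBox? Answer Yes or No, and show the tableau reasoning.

No

1. (∃r.B ⊓ C) ⊑ (C ⊓ A)  ⇔  ((∃r.B ⊓ C) ⊓ (¬C ⊔ ¬A)) unsat w.r.t. T
   open: L(x₀) ⊇ {C, ¬A, ∃r.B} (+ ∃-successors)
2. Hence (∃r.B ⊓ C) ⊑ (C ⊓ A): not entailed.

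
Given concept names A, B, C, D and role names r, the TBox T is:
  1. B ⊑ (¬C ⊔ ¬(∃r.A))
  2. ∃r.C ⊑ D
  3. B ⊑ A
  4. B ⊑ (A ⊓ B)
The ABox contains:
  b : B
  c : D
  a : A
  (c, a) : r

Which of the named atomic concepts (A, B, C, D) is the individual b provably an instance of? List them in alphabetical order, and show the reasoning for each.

1. b : A?  L(b) = {B} ∪ {¬A}
   clash {A, ¬A} at b — b ∈ A
2. b : B?  L(b) = {B} ∪ {¬B}
   clash {B, ¬B} at b — b ∈ B
3. b : C?  L(b) = {B} ∪ {¬C}
   apply at b: B⊑(¬C ⊔ ¬(∃r.A)); B⊑A; B⊑(A ⊓ B)
   open: L(b) ⊇ {A, B, ¬C, ∀r.¬C} — b ∉ C possible
4. b : D?  L(b) = {B} ∪ {¬D}
   apply at b: B⊑(¬C ⊔ ¬(∃r.A)); B⊑A; B⊑(A ⊓ B)
   open: L(b) ⊇ {A, B, ¬C, ¬D, ∀r.¬C} — b ∉ D possible
5. Entailed for b: {A, B}

{A, B}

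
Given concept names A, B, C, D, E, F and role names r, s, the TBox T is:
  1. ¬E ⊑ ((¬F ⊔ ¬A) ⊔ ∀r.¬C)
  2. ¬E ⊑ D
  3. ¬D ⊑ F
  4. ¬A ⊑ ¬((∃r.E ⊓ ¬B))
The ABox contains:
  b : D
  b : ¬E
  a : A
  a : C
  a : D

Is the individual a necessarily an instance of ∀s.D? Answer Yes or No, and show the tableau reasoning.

No

1. a : ∀s.D?  L(a) = {A, C, D} ∪ {∃s.¬D}
   open: L(a) ⊇ {A, C, D, E, ∃s.¬D} (+ ∃-successors) — a ∉ ∀s.D possible
2. Hence a : ∀s.D: not entailed.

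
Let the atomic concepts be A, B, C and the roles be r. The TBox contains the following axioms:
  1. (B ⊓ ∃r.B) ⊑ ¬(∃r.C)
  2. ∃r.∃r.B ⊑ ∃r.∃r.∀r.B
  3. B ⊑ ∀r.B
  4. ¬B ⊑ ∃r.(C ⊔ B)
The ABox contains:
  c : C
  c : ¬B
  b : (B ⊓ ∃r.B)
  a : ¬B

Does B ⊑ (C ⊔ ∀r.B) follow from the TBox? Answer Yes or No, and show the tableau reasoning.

Yes

1. B ⊑ (C ⊔ ∀r.B)  ⇔  (B ⊓ (¬C ⊓ ∃r.¬B)) unsat w.r.t. T
   all branches close; clash {B, ¬B} at an ∃-successor
2. Hence B ⊑ (C ⊔ ∀r.B): entailed.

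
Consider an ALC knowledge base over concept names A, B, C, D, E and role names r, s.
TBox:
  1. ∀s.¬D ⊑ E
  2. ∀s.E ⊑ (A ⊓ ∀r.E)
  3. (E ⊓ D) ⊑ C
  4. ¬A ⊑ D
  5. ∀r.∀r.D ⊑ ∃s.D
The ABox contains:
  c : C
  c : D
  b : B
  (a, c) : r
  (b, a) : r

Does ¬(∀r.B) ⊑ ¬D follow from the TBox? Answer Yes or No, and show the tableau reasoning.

1. ¬(∀r.B) ⊑ ¬D  ⇔  (∃r.¬B ⊓ D) unsat w.r.t. T
   open: L(x₀) ⊇ {D, ¬E, ∃r.¬B, ∃s.D, ∃s.¬E} (+ ∃-successors)
2. Hence ¬(∀r.B) ⊑ ¬D: not entailed.

No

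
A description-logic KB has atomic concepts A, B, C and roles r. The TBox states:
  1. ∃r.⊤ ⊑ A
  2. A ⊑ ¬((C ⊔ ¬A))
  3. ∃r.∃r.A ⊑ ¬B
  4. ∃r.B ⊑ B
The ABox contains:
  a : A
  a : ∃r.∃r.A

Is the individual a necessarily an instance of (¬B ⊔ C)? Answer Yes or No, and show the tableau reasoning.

1. a : (¬B ⊔ C)?  L(a) = {A, ∃r.∃r.A} ∪ {(B ⊓ ¬C)}
   clash {B, ¬B} at a — a ∈ (¬B ⊔ C)
2. Hence a : (¬B ⊔ C): entailed.

Yes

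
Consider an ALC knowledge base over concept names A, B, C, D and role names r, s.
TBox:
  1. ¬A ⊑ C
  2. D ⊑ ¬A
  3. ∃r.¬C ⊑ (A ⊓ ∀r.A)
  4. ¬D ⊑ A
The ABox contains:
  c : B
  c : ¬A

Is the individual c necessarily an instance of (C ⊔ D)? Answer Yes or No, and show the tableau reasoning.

Yes

1. c : (C ⊔ D)?  L(c) = {B, ¬A} ∪ {(¬C ⊓ ¬D)}
   clash {C, ¬C} at c — c ∈ (C ⊔ D)
2. Hence c : (C ⊔ D): entailed.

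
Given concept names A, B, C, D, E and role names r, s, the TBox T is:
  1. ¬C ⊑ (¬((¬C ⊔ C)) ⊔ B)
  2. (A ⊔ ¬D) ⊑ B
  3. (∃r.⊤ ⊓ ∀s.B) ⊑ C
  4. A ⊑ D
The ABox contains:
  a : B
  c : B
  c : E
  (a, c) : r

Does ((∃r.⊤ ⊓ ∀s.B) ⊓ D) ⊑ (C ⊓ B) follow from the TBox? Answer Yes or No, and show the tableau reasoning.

1. ((∃r.⊤ ⊓ ∀s.B) ⊓ D) ⊑ (C ⊓ B)  ⇔  (((∃r.⊤ ⊓ ∀s.B) ⊓ D) ⊓ (¬C ⊔ ¬B)) unsat w.r.t. T
   apply at x₀: (∃r.⊤ ⊓ ∀s.B)⊑C
   open: L(x₀) ⊇ {C, D, ¬A, ¬B, ∀s.B, …} (+ ∃-successors)
2. Hence ((∃r.⊤ ⊓ ∀s.B) ⊓ D) ⊑ (C ⊓ B): not entailed.

No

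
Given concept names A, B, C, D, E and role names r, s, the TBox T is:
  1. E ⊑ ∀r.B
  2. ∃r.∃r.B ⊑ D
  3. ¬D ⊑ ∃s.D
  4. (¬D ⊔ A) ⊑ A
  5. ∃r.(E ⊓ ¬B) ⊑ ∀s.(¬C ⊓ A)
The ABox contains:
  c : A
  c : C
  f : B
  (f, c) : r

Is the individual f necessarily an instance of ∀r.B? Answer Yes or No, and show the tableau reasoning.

No

1. f : ∀r.B?  L(f) = {B} ∪ {∃r.¬B}
   open: L(f) ⊇ {B, D, ¬A, ¬E, ∀r.(¬E ⊔ B), …} (+ ∃-successors) — f ∉ ∀r.B possible
2. Hence f : ∀r.B: not entailed.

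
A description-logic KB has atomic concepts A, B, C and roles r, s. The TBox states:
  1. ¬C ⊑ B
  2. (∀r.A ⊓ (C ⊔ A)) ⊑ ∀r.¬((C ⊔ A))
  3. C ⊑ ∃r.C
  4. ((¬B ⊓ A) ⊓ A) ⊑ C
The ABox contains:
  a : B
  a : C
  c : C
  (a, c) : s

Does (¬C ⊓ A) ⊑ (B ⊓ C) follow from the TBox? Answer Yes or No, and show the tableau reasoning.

1. (¬C ⊓ A) ⊑ (B ⊓ C)  ⇔  ((¬C ⊓ A) ⊓ (¬B ⊔ ¬C)) unsat w.r.t. T
   apply at x₀: ¬C⊑B
   open: L(x₀) ⊇ {A, B, ¬C, ∃r.¬A} (+ ∃-successors)
2. Hence (¬C ⊓ A) ⊑ (B ⊓ C): not entailed.

No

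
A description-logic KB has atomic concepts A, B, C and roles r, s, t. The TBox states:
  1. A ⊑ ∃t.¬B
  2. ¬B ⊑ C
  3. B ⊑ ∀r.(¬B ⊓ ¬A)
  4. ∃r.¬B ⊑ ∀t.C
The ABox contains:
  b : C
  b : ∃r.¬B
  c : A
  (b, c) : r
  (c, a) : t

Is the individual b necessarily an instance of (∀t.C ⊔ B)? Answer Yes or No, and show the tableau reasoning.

Yes

1. b : (∀t.C ⊔ B)?  L(b) = {C, ∃r.¬B} ∪ {(∃t.¬C ⊓ ¬B)}
   clash {C, ¬C} at an ∃-successor — b ∈ (∀t.C ⊔ B)
2. Hence b : (∀t.C ⊔ B): entailed.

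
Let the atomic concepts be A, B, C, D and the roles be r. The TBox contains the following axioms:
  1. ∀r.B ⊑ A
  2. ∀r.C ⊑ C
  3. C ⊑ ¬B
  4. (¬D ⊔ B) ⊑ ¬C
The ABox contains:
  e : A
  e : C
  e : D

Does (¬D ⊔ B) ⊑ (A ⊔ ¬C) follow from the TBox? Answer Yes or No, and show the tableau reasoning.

1. (¬D ⊔ B) ⊑ (A ⊔ ¬C)  ⇔  ((¬D ⊔ B) ⊓ (¬A ⊓ C)) unsat w.r.t. T
   all branches close; clash {B, ¬B} at x₀
2. Hence (¬D ⊔ B) ⊑ (A ⊔ ¬C): entailed.

Yes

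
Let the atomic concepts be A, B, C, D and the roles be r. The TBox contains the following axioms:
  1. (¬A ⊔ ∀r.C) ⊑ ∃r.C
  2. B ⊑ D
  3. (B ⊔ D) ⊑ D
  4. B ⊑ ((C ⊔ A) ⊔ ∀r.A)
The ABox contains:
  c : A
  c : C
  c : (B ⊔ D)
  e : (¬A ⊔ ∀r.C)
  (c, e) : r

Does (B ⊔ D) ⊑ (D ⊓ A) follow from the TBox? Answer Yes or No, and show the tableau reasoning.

1. (B ⊔ D) ⊑ (D ⊓ A)  ⇔  ((B ⊔ D) ⊓ (¬D ⊔ ¬A)) unsat w.r.t. T
   apply at x₀: (B ⊔ D)⊑D
   open: L(x₀) ⊇ {B, C, D, ¬A, ∃r.C} (+ ∃-successors)
2. Hence (B ⊔ D) ⊑ (D ⊓ A): not entailed.

No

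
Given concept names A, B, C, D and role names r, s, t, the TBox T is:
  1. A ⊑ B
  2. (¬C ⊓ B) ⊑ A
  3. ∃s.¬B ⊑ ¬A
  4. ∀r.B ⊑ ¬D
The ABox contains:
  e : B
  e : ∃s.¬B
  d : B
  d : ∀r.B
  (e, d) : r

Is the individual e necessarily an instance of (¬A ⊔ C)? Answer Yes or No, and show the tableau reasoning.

1. e : (¬A ⊔ C)?  L(e) = {B, ∃s.¬B} ∪ {(A ⊓ ¬C)}
   clash {A, ¬A} at e — e ∈ (¬A ⊔ C)
2. Hence e : (¬A ⊔ C): entailed.

Yes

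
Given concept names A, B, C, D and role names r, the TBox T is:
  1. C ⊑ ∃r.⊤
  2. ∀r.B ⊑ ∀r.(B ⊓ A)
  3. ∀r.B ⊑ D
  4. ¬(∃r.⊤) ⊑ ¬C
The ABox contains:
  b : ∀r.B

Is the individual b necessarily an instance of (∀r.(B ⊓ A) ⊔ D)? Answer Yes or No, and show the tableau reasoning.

Yes

1. b : (∀r.(B ⊓ A) ⊔ D)?  L(b) = {∀r.B} ∪ {(∃r.(¬B ⊔ ¬A) ⊓ ¬D)}
   clash {D, ¬D} at b — b ∈ (∀r.(B ⊓ A) ⊔ D)
2. Hence b : (∀r.(B ⊓ A) ⊔ D): entailed.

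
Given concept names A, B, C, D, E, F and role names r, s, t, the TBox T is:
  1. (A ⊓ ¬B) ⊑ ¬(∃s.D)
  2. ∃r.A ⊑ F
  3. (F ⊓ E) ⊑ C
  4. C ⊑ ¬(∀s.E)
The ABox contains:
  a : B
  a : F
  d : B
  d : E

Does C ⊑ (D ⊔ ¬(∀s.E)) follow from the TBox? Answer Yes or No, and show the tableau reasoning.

1. C ⊑ (D ⊔ ¬(∀s.E))  ⇔  (C ⊓ (¬D ⊓ ∀s.E)) unsat w.r.t. T
   all branches close; clash {E, ¬E} at an ∃-successor
2. Hence C ⊑ (D ⊔ ¬(∀s.E)): entailed.

Yes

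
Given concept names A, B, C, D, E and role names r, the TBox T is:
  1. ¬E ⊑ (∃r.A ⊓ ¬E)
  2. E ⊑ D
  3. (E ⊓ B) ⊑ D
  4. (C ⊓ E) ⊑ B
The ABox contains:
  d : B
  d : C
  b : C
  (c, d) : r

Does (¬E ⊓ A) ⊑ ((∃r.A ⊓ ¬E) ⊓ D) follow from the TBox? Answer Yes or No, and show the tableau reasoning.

1. (¬E ⊓ A) ⊑ ((∃r.A ⊓ ¬E) ⊓ D)  ⇔  ((¬E ⊓ A) ⊓ ((∀r.¬A ⊔ E) ⊔ ¬D)) unsat w.r.t. T
   apply at x₀: ¬E⊑(∃r.A ⊓ ¬E)
   open: L(x₀) ⊇ {A, ¬D, ¬E, ∃r.A} (+ ∃-successors)
2. Hence (¬E ⊓ A) ⊑ ((∃r.A ⊓ ¬E) ⊓ D): not entailed.

No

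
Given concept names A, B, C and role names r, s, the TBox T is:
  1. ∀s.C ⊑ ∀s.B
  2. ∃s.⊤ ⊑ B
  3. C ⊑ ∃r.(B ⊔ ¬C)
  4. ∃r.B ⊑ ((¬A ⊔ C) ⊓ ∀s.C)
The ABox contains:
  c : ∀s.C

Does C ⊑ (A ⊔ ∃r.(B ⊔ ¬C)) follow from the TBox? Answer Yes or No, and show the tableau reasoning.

Yes

1. C ⊑ (A ⊔ ∃r.(B ⊔ ¬C))  ⇔  (C ⊓ (¬A ⊓ ∀r.(¬B ⊓ C))) unsat w.r.t. T
   all branches close; clash {C, ¬C} at an ∃-successor
2. Hence C ⊑ (A ⊔ ∃r.(B ⊔ ¬C)): entailed.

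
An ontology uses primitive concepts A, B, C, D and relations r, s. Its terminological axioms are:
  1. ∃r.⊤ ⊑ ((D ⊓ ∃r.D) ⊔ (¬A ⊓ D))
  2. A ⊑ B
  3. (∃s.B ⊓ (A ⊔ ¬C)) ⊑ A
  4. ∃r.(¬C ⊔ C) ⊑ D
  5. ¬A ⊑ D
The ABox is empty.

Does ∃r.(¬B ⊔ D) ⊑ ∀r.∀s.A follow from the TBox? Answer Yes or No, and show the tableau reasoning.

1. ∃r.(¬B ⊔ D) ⊑ ∀r.∀s.A  ⇔  (∃r.(¬B ⊔ D) ⊓ ∃r.∃s.¬A) unsat w.r.t. T
   open: L(x₀) ⊇ {A, B, D, ∃r.(¬B ⊔ D), ∃r.D, …} (+ ∃-successors)
2. Hence ∃r.(¬B ⊔ D) ⊑ ∀r.∀s.A: not entailed.

No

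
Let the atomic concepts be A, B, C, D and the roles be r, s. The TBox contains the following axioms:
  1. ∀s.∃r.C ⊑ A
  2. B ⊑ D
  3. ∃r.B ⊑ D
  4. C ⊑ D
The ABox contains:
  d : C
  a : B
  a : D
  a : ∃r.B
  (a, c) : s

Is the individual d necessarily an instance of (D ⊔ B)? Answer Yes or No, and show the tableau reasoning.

Yes

1. d : (D ⊔ B)?  L(d) = {C} ∪ {(¬D ⊓ ¬B)}
   clash {D, ¬D} at d — d ∈ (D ⊔ B)
2. Hence d : (D ⊔ B): entailed.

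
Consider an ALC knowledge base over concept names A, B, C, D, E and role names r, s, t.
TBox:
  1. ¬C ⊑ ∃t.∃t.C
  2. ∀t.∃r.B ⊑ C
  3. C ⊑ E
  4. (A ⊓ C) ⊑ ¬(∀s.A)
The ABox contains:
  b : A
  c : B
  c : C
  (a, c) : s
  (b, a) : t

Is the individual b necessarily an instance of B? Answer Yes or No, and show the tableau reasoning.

No

1. b : B?  L(b) = {A} ∪ {¬B}
   open: L(b) ⊇ {A, ¬B, ¬C, ∃t.∀r.¬B, ∃t.∃t.C} (+ ∃-successors) — b ∉ B possible
2. Hence b : B: not entailed.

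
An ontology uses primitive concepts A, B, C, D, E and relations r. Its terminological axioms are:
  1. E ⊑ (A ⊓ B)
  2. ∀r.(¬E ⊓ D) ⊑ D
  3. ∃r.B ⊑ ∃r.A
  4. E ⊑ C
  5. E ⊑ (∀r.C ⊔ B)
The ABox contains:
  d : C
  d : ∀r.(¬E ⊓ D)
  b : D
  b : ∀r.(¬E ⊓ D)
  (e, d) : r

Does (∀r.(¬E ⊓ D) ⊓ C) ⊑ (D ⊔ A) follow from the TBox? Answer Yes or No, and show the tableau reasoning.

1. (∀r.(¬E ⊓ D) ⊓ C) ⊑ (D ⊔ A)  ⇔  ((∀r.(¬E ⊓ D) ⊓ C) ⊓ (¬D ⊓ ¬A)) unsat w.r.t. T
   all branches close; clash {A, ¬A} at x₀
2. Hence (∀r.(¬E ⊓ D) ⊓ C) ⊑ (D ⊔ A): entailed.

Yes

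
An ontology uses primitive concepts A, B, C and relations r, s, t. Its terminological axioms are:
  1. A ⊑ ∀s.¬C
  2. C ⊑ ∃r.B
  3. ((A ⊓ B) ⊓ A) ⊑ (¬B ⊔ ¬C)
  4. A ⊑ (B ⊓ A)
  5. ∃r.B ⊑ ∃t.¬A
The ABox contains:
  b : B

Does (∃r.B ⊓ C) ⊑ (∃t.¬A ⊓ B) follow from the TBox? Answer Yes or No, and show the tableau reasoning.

No

1. (∃r.B ⊓ C) ⊑ (∃t.¬A ⊓ B)  ⇔  ((∃r.B ⊓ C) ⊓ (∀t.A ⊔ ¬B)) unsat w.r.t. T
   apply at x₀: ∃r.B⊑∃t.¬A
   open: L(x₀) ⊇ {C, ¬A, ¬B, ∃r.B, ∃t.¬A} (+ ∃-successors)
2. Hence (∃r.B ⊓ C) ⊑ (∃t.¬A ⊓ B): not entailed.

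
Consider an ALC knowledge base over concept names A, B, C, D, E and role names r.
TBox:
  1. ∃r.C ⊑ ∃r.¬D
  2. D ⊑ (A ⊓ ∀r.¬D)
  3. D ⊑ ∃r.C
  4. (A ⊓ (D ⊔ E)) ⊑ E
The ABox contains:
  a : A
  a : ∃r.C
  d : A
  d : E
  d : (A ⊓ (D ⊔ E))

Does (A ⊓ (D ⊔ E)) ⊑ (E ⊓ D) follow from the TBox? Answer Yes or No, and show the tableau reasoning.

1. (A ⊓ (D ⊔ E)) ⊑ (E ⊓ D)  ⇔  ((A ⊓ (D ⊔ E)) ⊓ (¬E ⊔ ¬D)) unsat w.r.t. T
   apply at x₀: (A ⊓ (D ⊔ E))⊑E
   open: L(x₀) ⊇ {A, E, ¬D, ∀r.¬C}
2. Hence (A ⊓ (D ⊔ E)) ⊑ (E ⊓ D): not entailed.

No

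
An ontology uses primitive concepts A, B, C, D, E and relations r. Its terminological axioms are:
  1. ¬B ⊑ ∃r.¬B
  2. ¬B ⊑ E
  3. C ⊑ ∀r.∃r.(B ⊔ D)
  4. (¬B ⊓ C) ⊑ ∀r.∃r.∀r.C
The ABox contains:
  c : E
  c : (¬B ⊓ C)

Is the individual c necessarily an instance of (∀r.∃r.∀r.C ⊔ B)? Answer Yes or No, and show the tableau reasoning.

Yes

1. c : (∀r.∃r.∀r.C ⊔ B)?  L(c) = {E, (¬B ⊓ C)} ∪ {(∃r.∀r.∃r.¬C ⊓ ¬B)}
   clash {C, ¬C} at an ∃-successor — c ∈ (∀r.∃r.∀r.C ⊔ B)
2. Hence c : (∀r.∃r.∀r.C ⊔ B): entailed.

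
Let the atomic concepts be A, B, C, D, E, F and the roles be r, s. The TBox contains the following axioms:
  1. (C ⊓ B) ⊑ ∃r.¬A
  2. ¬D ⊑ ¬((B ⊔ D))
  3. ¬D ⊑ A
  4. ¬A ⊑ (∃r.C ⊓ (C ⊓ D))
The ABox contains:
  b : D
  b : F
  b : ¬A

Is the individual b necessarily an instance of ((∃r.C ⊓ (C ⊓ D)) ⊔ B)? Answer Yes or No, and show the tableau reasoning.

Yes

1. b : ((∃r.C ⊓ (C ⊓ D)) ⊔ B)?  L(b) = {D, F, ¬A} ∪ {((∀r.¬C ⊔ (¬C ⊔ ¬D)) ⊓ ¬B)}
   clash {D, ¬D} at b — b ∈ ((∃r.C ⊓ (C ⊓ D)) ⊔ B)
2. Hence b : ((∃r.C ⊓ (C ⊓ D)) ⊔ B): entailed.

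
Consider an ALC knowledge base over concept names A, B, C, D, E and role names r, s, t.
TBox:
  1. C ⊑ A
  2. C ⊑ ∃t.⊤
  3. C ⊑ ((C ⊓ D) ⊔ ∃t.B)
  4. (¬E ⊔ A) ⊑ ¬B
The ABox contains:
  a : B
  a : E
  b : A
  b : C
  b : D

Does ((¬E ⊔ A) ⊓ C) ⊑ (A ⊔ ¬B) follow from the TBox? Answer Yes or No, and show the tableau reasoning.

Yes

1. ((¬E ⊔ A) ⊓ C) ⊑ (A ⊔ ¬B)  ⇔  (((¬E ⊔ A) ⊓ C) ⊓ (¬A ⊓ B)) unsat w.r.t. T
   all branches close; clash {A, ¬A} at x₀
2. Hence ((¬E ⊔ A) ⊓ C) ⊑ (A ⊔ ¬B): entailed.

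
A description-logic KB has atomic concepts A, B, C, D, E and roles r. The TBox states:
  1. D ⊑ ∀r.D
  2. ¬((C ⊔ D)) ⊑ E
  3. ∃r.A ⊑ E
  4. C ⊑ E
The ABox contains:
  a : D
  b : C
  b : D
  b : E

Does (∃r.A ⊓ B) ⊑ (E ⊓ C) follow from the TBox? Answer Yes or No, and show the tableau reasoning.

1. (∃r.A ⊓ B) ⊑ (E ⊓ C)  ⇔  ((∃r.A ⊓ B) ⊓ (¬E ⊔ ¬C)) unsat w.r.t. T
   apply at x₀: ∃r.A⊑E
   open: L(x₀) ⊇ {B, D, E, ¬C, ∀r.D, …} (+ ∃-successors)
2. Hence (∃r.A ⊓ B) ⊑ (E ⊓ C): not entailed.

No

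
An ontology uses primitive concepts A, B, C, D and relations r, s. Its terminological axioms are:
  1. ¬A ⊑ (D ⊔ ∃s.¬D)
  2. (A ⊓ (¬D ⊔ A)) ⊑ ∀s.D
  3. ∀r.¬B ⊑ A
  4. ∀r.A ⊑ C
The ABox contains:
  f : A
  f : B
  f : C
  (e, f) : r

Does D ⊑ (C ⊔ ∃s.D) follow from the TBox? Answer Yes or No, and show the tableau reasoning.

No

1. D ⊑ (C ⊔ ∃s.D)  ⇔  (D ⊓ (¬C ⊓ ∀s.¬D)) unsat w.r.t. T
   open: L(x₀) ⊇ {D, ¬A, ¬C, ∀s.¬D, ∃r.B, …} (+ ∃-successors)
2. Hence D ⊑ (C ⊔ ∃s.D): not entailed.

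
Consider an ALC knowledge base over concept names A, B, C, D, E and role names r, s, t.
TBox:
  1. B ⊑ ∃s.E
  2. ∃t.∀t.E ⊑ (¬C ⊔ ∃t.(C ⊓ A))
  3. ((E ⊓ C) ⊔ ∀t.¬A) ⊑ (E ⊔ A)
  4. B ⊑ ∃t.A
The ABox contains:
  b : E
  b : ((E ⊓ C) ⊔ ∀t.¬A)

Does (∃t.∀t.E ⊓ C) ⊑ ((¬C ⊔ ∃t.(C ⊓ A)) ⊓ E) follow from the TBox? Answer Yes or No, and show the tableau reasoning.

No

1. (∃t.∀t.E ⊓ C) ⊑ ((¬C ⊔ ∃t.(C ⊓ A)) ⊓ E)  ⇔  ((∃t.∀t.E ⊓ C) ⊓ ((C ⊓ ∀t.(¬C ⊔ ¬A)) ⊔ ¬E)) unsat w.r.t. T
   apply at x₀: ∃t.∀t.E⊑(¬C ⊔ ∃t.(C ⊓ A))
   open: L(x₀) ⊇ {C, ¬B, ¬E, ∃t.(C ⊓ A), ∃t.A, …} (+ ∃-successors)
2. Hence (∃t.∀t.E ⊓ C) ⊑ ((¬C ⊔ ∃t.(C ⊓ A)) ⊓ E): not entailed.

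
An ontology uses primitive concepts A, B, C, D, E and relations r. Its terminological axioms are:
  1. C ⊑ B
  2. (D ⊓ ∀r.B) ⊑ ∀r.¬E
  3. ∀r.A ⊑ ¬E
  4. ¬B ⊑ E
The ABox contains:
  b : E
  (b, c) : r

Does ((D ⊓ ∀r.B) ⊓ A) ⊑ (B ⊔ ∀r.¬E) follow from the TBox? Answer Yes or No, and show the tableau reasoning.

1. ((D ⊓ ∀r.B) ⊓ A) ⊑ (B ⊔ ∀r.¬E)  ⇔  (((D ⊓ ∀r.B) ⊓ A) ⊓ (¬B ⊓ ∃r.E)) unsat w.r.t. T
   all branches close; clash {B, ¬B} at x₀
2. Hence ((D ⊓ ∀r.B) ⊓ A) ⊑ (B ⊔ ∀r.¬E): entailed.

Yes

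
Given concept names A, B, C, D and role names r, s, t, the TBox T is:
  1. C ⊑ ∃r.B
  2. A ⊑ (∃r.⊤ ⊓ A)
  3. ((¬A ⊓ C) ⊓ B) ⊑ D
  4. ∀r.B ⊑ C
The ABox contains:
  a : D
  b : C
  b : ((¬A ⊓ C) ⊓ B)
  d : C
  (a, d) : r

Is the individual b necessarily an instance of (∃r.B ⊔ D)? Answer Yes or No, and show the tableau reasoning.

Yes

1. b : (∃r.B ⊔ D)?  L(b) = {C, ((¬A ⊓ C) ⊓ B)} ∪ {(∀r.¬B ⊓ ¬D)}
   clash {D, ¬D} at b — b ∈ (∃r.B ⊔ D)
2. Hence b : (∃r.B ⊔ D): entailed.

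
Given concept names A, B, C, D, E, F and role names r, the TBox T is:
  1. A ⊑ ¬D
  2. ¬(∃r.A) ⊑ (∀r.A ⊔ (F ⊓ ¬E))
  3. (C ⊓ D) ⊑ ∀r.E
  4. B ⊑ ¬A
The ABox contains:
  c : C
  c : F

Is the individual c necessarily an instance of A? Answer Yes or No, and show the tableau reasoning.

No

1. c : A?  L(c) = {C, F} ∪ {¬A}
   open: L(c) ⊇ {C, F, ¬A, ¬D, ∃r.A} (+ ∃-successors) — c ∉ A possible
2. Hence c : A: not entailed.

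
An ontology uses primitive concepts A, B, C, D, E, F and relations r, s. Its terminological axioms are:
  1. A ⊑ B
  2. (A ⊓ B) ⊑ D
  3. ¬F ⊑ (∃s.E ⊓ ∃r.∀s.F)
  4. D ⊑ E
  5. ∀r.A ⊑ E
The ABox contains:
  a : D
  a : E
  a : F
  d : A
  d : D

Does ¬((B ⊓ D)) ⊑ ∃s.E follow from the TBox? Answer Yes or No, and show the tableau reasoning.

No

1. ¬((B ⊓ D)) ⊑ ∃s.E  ⇔  ((¬B ⊔ ¬D) ⊓ ∀s.¬E) unsat w.r.t. T
   open: L(x₀) ⊇ {F, ¬A, ¬B, ¬D, ∀s.¬E, …} (+ ∃-successors)
2. Hence ¬((B ⊓ D)) ⊑ ∃s.E: not entailed.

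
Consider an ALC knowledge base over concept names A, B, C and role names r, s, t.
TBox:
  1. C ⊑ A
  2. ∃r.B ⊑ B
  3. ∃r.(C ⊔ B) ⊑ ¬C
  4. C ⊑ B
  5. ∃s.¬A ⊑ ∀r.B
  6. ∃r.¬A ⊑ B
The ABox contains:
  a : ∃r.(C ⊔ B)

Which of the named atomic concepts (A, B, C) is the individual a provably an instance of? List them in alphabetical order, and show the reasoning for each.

1. a : A?  L(a) = {∃r.(C ⊔ B)} ∪ {¬A}
   apply at a: ∃r.(C ⊔ B)⊑¬C
   open: L(a) ⊇ {B, ¬A, ¬C, ∀r.A, ∀s.A, …} (+ ∃-successors) — a ∉ A possible
2. a : B?  L(a) = {∃r.(C ⊔ B)} ∪ {¬B}
   clash {B, ¬B} at a — a ∈ B
3. a : C?  L(a) = {∃r.(C ⊔ B)} ∪ {¬C}
   open: L(a) ⊇ {B, ¬C, ∀r.A, ∀s.A, ∃r.(C ⊔ B)} (+ ∃-successors) — a ∉ C possible
4. Entailed for a: {B}

{B}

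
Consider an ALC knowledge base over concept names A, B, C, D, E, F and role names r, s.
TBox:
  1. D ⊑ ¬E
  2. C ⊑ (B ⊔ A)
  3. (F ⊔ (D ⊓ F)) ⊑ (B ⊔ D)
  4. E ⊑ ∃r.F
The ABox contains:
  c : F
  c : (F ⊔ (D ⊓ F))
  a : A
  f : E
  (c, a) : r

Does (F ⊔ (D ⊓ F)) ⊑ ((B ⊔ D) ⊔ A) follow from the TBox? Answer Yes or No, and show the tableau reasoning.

Yes

1. (F ⊔ (D ⊓ F)) ⊑ ((B ⊔ D) ⊔ A)  ⇔  ((F ⊔ (D ⊓ F)) ⊓ ((¬B ⊓ ¬D) ⊓ ¬A)) unsat w.r.t. T
   all branches close; clash {D, ¬D} at x₀
2. Hence (F ⊔ (D ⊓ F)) ⊑ ((B ⊔ D) ⊔ A): entailed.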